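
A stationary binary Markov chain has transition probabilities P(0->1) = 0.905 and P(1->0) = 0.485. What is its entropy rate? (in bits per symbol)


Stationary distribution: pi_0 = p10/(p01+p10) = 0.3489, pi_1 = 0.6511. Entropy rate H' = pi_0*H(p01) + pi_1*H(p10) = 0.3489*0.4529 + 0.6511*0.9994 = 0.8087

0.8087 bits/symbol


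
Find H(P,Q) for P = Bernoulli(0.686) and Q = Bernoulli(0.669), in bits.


H(P,Q) = -p*log2(q) - (1-p)*log2(1-q). -0.686*log2(0.669) = 0.397826; -0.314*log2(0.331) = 0.500860. H(P,Q) = 0.397826 + 0.500860 = 0.8987

0.8987 bits


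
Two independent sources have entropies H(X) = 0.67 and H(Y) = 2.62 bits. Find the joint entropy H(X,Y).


For independent variables, H(X,Y) = H(X) + H(Y) = 0.67 + 2.62 = 3.29

3.29 bits


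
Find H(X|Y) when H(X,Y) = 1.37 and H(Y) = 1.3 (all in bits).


H(X|Y) = H(X,Y) - H(Y) = 1.37 - 1.3 = 0.07

0.07 bits


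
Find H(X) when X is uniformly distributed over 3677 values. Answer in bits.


H = log2(n) = log2(3677) = 11.8443

11.8443 bits


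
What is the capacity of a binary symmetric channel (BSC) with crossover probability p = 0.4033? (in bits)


H(p) = -p*log2(p) - (1-p)*log2(1-p) = -0.4033*log2(0.4033) - 0.5967*log2(0.5967) = 0.528353 + 0.444495 = 0.9728. C = 1 - H(p) = 1 - 0.9728 = 0.0272

0.0272 bits


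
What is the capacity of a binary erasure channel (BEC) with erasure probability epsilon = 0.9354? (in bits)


C = 1 - epsilon = 1 - 0.9354 = 0.0646

0.0646 bits


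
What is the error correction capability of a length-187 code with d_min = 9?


Correction capability = floor((d-1)/2) = floor((9-1)/2) = 4

4 errors


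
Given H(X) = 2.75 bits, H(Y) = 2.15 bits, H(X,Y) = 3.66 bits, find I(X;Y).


I(X;Y) = H(X) + H(Y) - H(X,Y) = 2.75 + 2.15 - 3.66 = 1.24

1.24 bits


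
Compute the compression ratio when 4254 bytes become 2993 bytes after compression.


Ratio = original / compressed = 4254 / 2993 = 1.4213

1.4213


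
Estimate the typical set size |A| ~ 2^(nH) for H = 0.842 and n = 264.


log2|A_typical| = nH = 264 * 0.842 = 222.288, so |A_typical| ~ 2^222.288 = 8.229e+66

8.229e+66


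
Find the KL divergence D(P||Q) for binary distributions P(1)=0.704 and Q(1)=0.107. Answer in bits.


KL = p*log2(p/q) + (1-p)*log2((1-p)/(1-q)) = 0.704*log2(0.704/0.107) + 0.296*log2(0.296/0.893) = 1.4419

1.4419 bits


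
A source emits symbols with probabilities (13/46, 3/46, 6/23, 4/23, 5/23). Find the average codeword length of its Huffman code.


Huffman construction (repeatedly merge the two least-probable nodes; each merge adds 1 bit to every symbol beneath it): 3/46 + 4/23 = 11/46; 5/23 + 11/46 = 21/46; 6/23 + 13/46 = 25/46; 21/46 + 25/46 = 1. Resulting codeword lengths (in the order the probabilities were given): (2, 3, 2, 3, 2). L_avg = sum(p_i * l_i) = 13/46*2 + 3/46*3 + 6/23*2 + 4/23*3 + 5/23*2 = 103/46 = 2.2391

2.2391 bits


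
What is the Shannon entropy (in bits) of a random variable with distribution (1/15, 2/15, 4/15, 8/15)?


H = -sum(p_i * log2(p_i)). Terms: -(1/15)*log2(1/15) = 0.260459; -(2/15)*log2(2/15) = 0.387585; -(4/15)*log2(4/15) = 0.508504; -(8/15)*log2(8/15) = 0.483675. H = 0.260459 + 0.387585 + 0.508504 + 0.483675 = 1.6402

1.6402 bits


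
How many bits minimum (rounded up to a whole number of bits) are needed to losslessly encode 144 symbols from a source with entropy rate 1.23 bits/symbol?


Minimum bits >= n * H = 144 * 1.23 = 177.12, rounded up to a whole number of bits = 178

178 bits


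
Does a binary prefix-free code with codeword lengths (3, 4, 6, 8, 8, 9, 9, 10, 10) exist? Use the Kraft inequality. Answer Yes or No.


Kraft sum = sum(2^(-l_i)) = 0.2168, need <= 1. Result: satisfied (a binary prefix-free code with these lengths exists)

Yes


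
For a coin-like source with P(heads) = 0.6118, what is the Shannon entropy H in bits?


H = -p*log2(p) - (1-p)*log2(1-p). -0.6118*log2(0.6118) = 0.433685; -0.3882*log2(0.3882) = 0.529943. H = 0.433685 + 0.529943 = 0.9636

0.9636 bits


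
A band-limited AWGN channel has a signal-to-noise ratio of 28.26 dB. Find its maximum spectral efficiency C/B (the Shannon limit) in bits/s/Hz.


SNR_linear = 10^(28.26/10) = 669.8846; C/B = log2(1 + SNR_linear) = log2(1 + 669.8846) = 9.3899

9.3899 bits/s/Hz


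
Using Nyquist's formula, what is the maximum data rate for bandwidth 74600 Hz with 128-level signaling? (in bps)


Rate = 2 * B * log2(M) = 2 * 74600 * 7.0 = 1044400.0

1044400.0 bps


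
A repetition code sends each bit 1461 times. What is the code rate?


Rate = k/n = 1/1461

1/1461


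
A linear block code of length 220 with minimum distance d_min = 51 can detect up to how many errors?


Detection capability = d_min - 1 = 51 - 1 = 50

50 errors


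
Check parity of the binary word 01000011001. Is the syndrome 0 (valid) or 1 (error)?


Syndrome = XOR of all bits = 0 XOR 1 XOR 0 XOR 0 XOR 0 XOR 0 XOR 1 XOR 1 XOR 0 XOR 0 XOR 1 = 0

0


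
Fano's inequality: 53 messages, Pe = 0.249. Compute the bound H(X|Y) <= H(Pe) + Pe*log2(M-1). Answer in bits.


H(Pe) = -Pe*log2(Pe) - (1-Pe)*log2(1-Pe) = -0.249*log2(0.249) - 0.751*log2(0.751) = 0.499440 + 0.310250 = 0.8097. Pe*log2(M-1) = 0.249*log2(52) = 1.419409. Bound = H(Pe) + Pe*log2(M-1) = 0.499440 + 0.310250 + 1.419409 = 2.2291

2.2291 bits


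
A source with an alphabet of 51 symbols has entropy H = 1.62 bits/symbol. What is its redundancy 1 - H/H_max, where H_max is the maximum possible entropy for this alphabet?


H_max = log2(K) = log2(51) = 5.6724 bits/symbol. Redundancy = 1 - H/H_max = 1 - 1.62/5.6724 = 1 - 0.2856 = 0.7144

0.7144


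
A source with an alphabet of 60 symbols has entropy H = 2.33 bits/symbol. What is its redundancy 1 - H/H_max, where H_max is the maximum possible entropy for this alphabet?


H_max = log2(K) = log2(60) = 5.9069 bits/symbol. Redundancy = 1 - H/H_max = 1 - 2.33/5.9069 = 1 - 0.3945 = 0.6055

0.6055


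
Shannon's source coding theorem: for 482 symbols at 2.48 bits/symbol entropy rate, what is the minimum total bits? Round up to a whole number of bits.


Minimum bits >= n * H = 482 * 2.48 = 1195.36, rounded up to a whole number of bits = 1196

1196 bits


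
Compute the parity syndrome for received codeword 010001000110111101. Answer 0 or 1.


Syndrome = XOR of all bits = 0 XOR 1 XOR 0 XOR 0 XOR 0 XOR 1 XOR 0 XOR 0 XOR 0 XOR 1 XOR 1 XOR 0 XOR 1 XOR 1 XOR 1 XOR 1 XOR 0 XOR 1 = 1

1


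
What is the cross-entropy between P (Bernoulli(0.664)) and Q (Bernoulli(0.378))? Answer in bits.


H(P,Q) = -p*log2(q) - (1-p)*log2(1-q). -0.664*log2(0.378) = 0.931952; -0.336*log2(0.622) = 0.230165. H(P,Q) = 0.931952 + 0.230165 = 1.1621

1.1621 bits


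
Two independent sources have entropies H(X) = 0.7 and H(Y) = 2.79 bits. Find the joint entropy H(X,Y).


For independent variables, H(X,Y) = H(X) + H(Y) = 0.7 + 2.79 = 3.49

3.49 bits


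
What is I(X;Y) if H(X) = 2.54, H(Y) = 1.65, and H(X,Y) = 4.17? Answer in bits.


I(X;Y) = H(X) + H(Y) - H(X,Y) = 2.54 + 1.65 - 4.17 = 0.02

0.02 bits


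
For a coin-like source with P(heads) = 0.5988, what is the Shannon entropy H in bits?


H = -p*log2(p) - (1-p)*log2(1-p). -0.5988*log2(0.5988) = 0.443024; -0.4012*log2(0.4012) = 0.528624. H = 0.443024 + 0.528624 = 0.9716

0.9716 bits


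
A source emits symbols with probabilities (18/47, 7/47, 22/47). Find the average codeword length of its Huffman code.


Huffman construction (repeatedly merge the two least-probable nodes; each merge adds 1 bit to every symbol beneath it): 7/47 + 18/47 = 25/47; 22/47 + 25/47 = 1. Resulting codeword lengths (in the order the probabilities were given): (2, 2, 1). L_avg = sum(p_i * l_i) = 18/47*2 + 7/47*2 + 22/47*1 = 72/47 = 1.5319

1.5319 bits


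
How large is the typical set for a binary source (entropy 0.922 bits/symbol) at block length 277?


log2|A_typical| = nH = 277 * 0.922 = 255.394, so |A_typical| ~ 2^255.394 = 7.608e+76

7.608e+76


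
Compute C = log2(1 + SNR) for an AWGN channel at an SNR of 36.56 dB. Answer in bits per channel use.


SNR_linear = 10^(36.56/10) = 4528.9758; C = log2(1 + SNR_linear) = log2(1 + 4528.9758) = 12.1453

12.1453 bits/channel use


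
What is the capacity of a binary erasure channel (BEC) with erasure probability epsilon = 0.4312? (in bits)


C = 1 - epsilon = 1 - 0.4312 = 0.5688

0.5688 bits


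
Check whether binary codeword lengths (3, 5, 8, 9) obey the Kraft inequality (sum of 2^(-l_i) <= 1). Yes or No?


Kraft sum = sum(2^(-l_i)) = 0.1621, need <= 1. Result: satisfied (a binary prefix-free code with these lengths exists)

Yes


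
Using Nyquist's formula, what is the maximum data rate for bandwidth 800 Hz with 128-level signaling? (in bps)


Rate = 2 * B * log2(M) = 2 * 800 * 7.0 = 11200.0

11200.0 bps


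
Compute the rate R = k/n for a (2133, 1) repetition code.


Rate = k/n = 1/2133

1/2133


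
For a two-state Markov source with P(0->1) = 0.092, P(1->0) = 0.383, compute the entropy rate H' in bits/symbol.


Stationary distribution: pi_0 = p10/(p01+p10) = 0.8063, pi_1 = 0.1937. Entropy rate H' = pi_0*H(p01) + pi_1*H(p10) = 0.8063*0.4431 + 0.1937*0.9601 = 0.5432

0.5432 bits/symbol


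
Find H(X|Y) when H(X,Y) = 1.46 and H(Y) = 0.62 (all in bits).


H(X|Y) = H(X,Y) - H(Y) = 1.46 - 0.62 = 0.84

0.84 bits


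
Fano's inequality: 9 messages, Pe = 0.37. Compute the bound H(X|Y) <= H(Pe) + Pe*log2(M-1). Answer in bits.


H(Pe) = -Pe*log2(Pe) - (1-Pe)*log2(1-Pe) = -0.37*log2(0.37) - 0.63*log2(0.63) = 0.530729 + 0.419943 = 0.9507. Pe*log2(M-1) = 0.37*log2(8) = 1.110000. Bound = H(Pe) + Pe*log2(M-1) = 0.530729 + 0.419943 + 1.110000 = 2.0607

2.0607 bits


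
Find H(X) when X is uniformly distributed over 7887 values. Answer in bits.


H = log2(n) = log2(7887) = 12.9453

12.9453 bits


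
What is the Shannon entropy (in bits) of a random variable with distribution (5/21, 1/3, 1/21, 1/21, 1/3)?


H = -sum(p_i * log2(p_i)). Terms: -(5/21)*log2(5/21) = 0.492950; -(1/3)*log2(1/3) = 0.528321; -(1/21)*log2(1/21) = 0.209158; -(1/21)*log2(1/21) = 0.209158; -(1/3)*log2(1/3) = 0.528321. H = 0.492950 + 0.528321 + 0.209158 + 0.209158 + 0.528321 = 1.9679

1.9679 bits


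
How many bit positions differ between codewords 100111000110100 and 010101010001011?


Count differing positions: ^ ^ . . ^ . . ^ . ^ ^ ^ ^ ^ ^ = 10 differences

10


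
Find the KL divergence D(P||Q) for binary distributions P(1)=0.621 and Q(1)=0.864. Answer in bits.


KL = p*log2(p/q) + (1-p)*log2((1-p)/(1-q)) = 0.621*log2(0.621/0.864) + 0.379*log2(0.379/0.136) = 0.2645

0.2645 bits


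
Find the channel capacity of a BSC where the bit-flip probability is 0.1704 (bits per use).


H(p) = -p*log2(p) - (1-p)*log2(1-p) = -0.1704*log2(0.1704) - 0.8296*log2(0.8296) = 0.435032 + 0.223587 = 0.6586. C = 1 - H(p) = 1 - 0.6586 = 0.3414

0.3414 bits


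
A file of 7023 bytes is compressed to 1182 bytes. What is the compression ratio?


Ratio = original / compressed = 7023 / 1182 = 5.9416

5.9416


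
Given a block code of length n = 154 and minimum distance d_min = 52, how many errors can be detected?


Detection capability = d_min - 1 = 52 - 1 = 51

51 errors


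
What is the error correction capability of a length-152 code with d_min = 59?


Correction capability = floor((d-1)/2) = floor((59-1)/2) = 29

29 errors


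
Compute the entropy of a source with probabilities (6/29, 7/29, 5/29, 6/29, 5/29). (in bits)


H = -sum(p_i * log2(p_i)). Terms: -(6/29)*log2(6/29) = 0.470280; -(7/29)*log2(7/29) = 0.494979; -(5/29)*log2(5/29) = 0.437251; -(6/29)*log2(6/29) = 0.470280; -(5/29)*log2(5/29) = 0.437251. H = 0.470280 + 0.494979 + 0.437251 + 0.470280 + 0.437251 = 2.31

2.31 bits


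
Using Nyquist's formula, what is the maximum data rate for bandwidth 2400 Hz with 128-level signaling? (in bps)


Rate = 2 * B * log2(M) = 2 * 2400 * 7.0 = 33600.0

33600.0 bps


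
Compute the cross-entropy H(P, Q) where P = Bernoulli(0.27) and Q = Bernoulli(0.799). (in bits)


H(P,Q) = -p*log2(q) - (1-p)*log2(1-q). -0.27*log2(0.799) = 0.087408; -0.73*log2(0.201) = 1.689755. H(P,Q) = 0.087408 + 1.689755 = 1.7772

1.7772 bits


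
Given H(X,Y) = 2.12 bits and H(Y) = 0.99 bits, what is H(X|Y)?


H(X|Y) = H(X,Y) - H(Y) = 2.12 - 0.99 = 1.13

1.13 bits


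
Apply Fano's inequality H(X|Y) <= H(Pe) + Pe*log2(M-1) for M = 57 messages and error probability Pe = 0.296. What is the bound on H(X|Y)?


H(Pe) = -Pe*log2(Pe) - (1-Pe)*log2(1-Pe) = -0.296*log2(0.296) - 0.704*log2(0.704) = 0.519874 + 0.356472 = 0.8763. Pe*log2(M-1) = 0.296*log2(56) = 1.718977. Bound = H(Pe) + Pe*log2(M-1) = 0.519874 + 0.356472 + 1.718977 = 2.5953

2.5953 bits


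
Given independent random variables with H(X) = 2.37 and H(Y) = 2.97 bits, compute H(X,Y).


For independent variables, H(X,Y) = H(X) + H(Y) = 2.37 + 2.97 = 5.34

5.34 bits


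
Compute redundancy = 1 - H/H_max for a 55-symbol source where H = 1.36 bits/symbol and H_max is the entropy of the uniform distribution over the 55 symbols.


H_max = log2(K) = log2(55) = 5.7814 bits/symbol. Redundancy = 1 - H/H_max = 1 - 1.36/5.7814 = 1 - 0.2352 = 0.7648

0.7648


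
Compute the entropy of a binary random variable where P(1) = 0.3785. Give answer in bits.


H = -p*log2(p) - (1-p)*log2(1-p). -0.3785*log2(0.3785) = 0.530519; -0.6215*log2(0.6215) = 0.426457. H = 0.530519 + 0.426457 = 0.957

0.957 bits


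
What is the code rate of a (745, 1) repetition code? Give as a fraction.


Rate = k/n = 1/745

1/745


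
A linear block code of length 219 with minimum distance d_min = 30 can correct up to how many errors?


Correction capability = floor((d-1)/2) = floor((30-1)/2) = 14

14 errors


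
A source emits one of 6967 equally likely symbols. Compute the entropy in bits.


H = log2(n) = log2(6967) = 12.7663

12.7663 bits


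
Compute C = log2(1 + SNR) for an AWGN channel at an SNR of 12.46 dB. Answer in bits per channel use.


SNR_linear = 10^(12.46/10) = 17.6198; C = log2(1 + SNR_linear) = log2(1 + 17.6198) = 4.2188

4.2188 bits/channel use


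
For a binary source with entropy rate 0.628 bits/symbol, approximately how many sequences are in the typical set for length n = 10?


log2|A_typical| = nH = 10 * 0.628 = 6.28, so |A_typical| ~ 2^6.28 = 7.771e+01

7.771e+01


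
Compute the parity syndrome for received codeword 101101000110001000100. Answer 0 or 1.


Syndrome = XOR of all bits = 1 XOR 0 XOR 1 XOR 1 XOR 0 XOR 1 XOR 0 XOR 0 XOR 0 XOR 1 XOR 1 XOR 0 XOR 0 XOR 0 XOR 1 XOR 0 XOR 0 XOR 0 XOR 1 XOR 0 XOR 0 = 0

0


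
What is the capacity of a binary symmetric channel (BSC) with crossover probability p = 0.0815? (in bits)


H(p) = -p*log2(p) - (1-p)*log2(1-p) = -0.0815*log2(0.0815) - 0.9185*log2(0.9185) = 0.294790 + 0.112653 = 0.4074. C = 1 - H(p) = 1 - 0.4074 = 0.5926

0.5926 bits


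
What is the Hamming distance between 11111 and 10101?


Count differing positions: . ^ . ^ . = 2 differences

2


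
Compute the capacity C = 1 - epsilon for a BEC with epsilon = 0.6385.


C = 1 - epsilon = 1 - 0.6385 = 0.3615

0.3615 bits


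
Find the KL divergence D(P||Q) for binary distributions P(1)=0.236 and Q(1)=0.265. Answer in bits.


KL = p*log2(p/q) + (1-p)*log2((1-p)/(1-q)) = 0.236*log2(0.236/0.265) + 0.764*log2(0.764/0.735) = 0.0032

0.0032 bits


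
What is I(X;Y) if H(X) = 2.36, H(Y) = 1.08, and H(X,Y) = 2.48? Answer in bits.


I(X;Y) = H(X) + H(Y) - H(X,Y) = 2.36 + 1.08 - 2.48 = 0.96

0.96 bits


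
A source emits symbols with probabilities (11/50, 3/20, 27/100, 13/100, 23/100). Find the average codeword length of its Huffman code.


Huffman construction (repeatedly merge the two least-probable nodes; each merge adds 1 bit to every symbol beneath it): 13/100 + 3/20 = 7/25; 11/50 + 23/100 = 9/20; 27/100 + 7/25 = 11/20; 9/20 + 11/20 = 1. Resulting codeword lengths (in the order the probabilities were given): (2, 3, 2, 3, 2). L_avg = sum(p_i * l_i) = 11/50*2 + 3/20*3 + 27/100*2 + 13/100*3 + 23/100*2 = 57/25 = 2.28

2.28 bits


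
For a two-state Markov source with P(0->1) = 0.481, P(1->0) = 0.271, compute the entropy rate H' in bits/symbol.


Stationary distribution: pi_0 = p10/(p01+p10) = 0.3604, pi_1 = 0.6396. Entropy rate H' = pi_0*H(p01) + pi_1*H(p10) = 0.3604*0.999 + 0.6396*0.8429 = 0.8991

0.8991 bits/symbol


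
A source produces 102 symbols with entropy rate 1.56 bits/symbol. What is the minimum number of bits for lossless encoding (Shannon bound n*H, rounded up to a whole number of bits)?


Minimum bits >= n * H = 102 * 1.56 = 159.12, rounded up to a whole number of bits = 160

160 bits


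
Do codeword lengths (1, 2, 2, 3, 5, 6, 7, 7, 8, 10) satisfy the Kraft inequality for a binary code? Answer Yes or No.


Kraft sum = sum(2^(-l_i)) = 1.1924, need <= 1. Result: violated (a binary prefix-free code with these lengths cannot exist)

No


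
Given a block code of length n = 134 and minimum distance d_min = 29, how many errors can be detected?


Detection capability = d_min - 1 = 29 - 1 = 28

28 errors


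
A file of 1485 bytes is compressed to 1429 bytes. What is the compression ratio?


Ratio = original / compressed = 1485 / 1429 = 1.0392

1.0392


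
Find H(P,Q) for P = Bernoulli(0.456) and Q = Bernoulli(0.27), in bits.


H(P,Q) = -p*log2(q) - (1-p)*log2(1-q). -0.456*log2(0.27) = 0.861370; -0.544*log2(0.73) = 0.246993. H(P,Q) = 0.861370 + 0.246993 = 1.1084

1.1084 bits


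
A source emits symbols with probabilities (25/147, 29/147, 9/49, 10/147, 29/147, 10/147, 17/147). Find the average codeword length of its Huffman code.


Huffman construction (repeatedly merge the two least-probable nodes; each merge adds 1 bit to every symbol beneath it): 10/147 + 10/147 = 20/147; 17/147 + 20/147 = 37/147; 25/147 + 9/49 = 52/147; 29/147 + 29/147 = 58/147; 37/147 + 52/147 = 89/147; 58/147 + 89/147 = 1. Resulting codeword lengths (in the order the probabilities were given): (3, 2, 3, 4, 2, 4, 3). L_avg = sum(p_i * l_i) = 25/147*3 + 29/147*2 + 9/49*3 + 10/147*4 + 29/147*2 + 10/147*4 + 17/147*3 = 403/147 = 2.7415

2.7415 bits


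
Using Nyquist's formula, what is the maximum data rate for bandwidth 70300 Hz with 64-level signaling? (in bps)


Rate = 2 * B * log2(M) = 2 * 70300 * 6.0 = 843600.0

843600.0 bps


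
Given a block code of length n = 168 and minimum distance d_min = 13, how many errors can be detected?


Detection capability = d_min - 1 = 13 - 1 = 12

12 errors


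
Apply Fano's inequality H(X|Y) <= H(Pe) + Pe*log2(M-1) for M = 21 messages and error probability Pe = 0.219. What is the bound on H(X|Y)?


H(Pe) = -Pe*log2(Pe) - (1-Pe)*log2(1-Pe) = -0.219*log2(0.219) - 0.781*log2(0.781) = 0.479828 + 0.278509 = 0.7583. Pe*log2(M-1) = 0.219*log2(20) = 0.946502. Bound = H(Pe) + Pe*log2(M-1) = 0.479828 + 0.278509 + 0.946502 = 1.7048

1.7048 bits


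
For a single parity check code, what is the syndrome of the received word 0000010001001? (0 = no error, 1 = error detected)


Syndrome = XOR of all bits = 0 XOR 0 XOR 0 XOR 0 XOR 0 XOR 1 XOR 0 XOR 0 XOR 0 XOR 1 XOR 0 XOR 0 XOR 1 = 1

1


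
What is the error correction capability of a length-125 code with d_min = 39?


Correction capability = floor((d-1)/2) = floor((39-1)/2) = 19

19 errors


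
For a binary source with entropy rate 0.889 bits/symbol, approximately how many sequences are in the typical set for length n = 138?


log2|A_typical| = nH = 138 * 0.889 = 122.682, so |A_typical| ~ 2^122.682 = 8.530e+36

8.530e+36


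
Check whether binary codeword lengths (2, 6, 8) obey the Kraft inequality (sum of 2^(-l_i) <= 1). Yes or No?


Kraft sum = sum(2^(-l_i)) = 0.2695, need <= 1. Result: satisfied (a binary prefix-free code with these lengths exists)

Yes


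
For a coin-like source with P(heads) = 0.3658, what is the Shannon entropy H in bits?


H = -p*log2(p) - (1-p)*log2(1-p). -0.3658*log2(0.3658) = 0.530729; -0.6342*log2(0.6342) = 0.416663. H = 0.530729 + 0.416663 = 0.9474

0.9474 bits


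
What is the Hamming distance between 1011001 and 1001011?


Count differing positions: . . ^ . . ^ . = 2 differences

2


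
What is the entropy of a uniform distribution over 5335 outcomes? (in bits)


H = log2(n) = log2(5335) = 12.3813

12.3813 bits


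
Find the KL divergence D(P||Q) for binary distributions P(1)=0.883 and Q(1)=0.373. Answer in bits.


KL = p*log2(p/q) + (1-p)*log2((1-p)/(1-q)) = 0.883*log2(0.883/0.373) + 0.117*log2(0.117/0.627) = 0.8144

0.8144 bits


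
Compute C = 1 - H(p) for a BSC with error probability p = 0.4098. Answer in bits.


H(p) = -p*log2(p) - (1-p)*log2(1-p) = -0.4098*log2(0.4098) - 0.5902*log2(0.5902) = 0.527416 + 0.448979 = 0.9764. C = 1 - H(p) = 1 - 0.9764 = 0.0236

0.0236 bits


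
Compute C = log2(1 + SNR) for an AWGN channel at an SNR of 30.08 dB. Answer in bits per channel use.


SNR_linear = 10^(30.08/10) = 1018.5914; C = log2(1 + SNR_linear) = log2(1 + 1018.5914) = 9.9938

9.9938 bits/channel use


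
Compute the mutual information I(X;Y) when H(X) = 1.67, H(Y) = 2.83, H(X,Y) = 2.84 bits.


I(X;Y) = H(X) + H(Y) - H(X,Y) = 1.67 + 2.83 - 2.84 = 1.66

1.66 bits


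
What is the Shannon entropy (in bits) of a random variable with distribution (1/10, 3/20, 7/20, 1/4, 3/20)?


H = -sum(p_i * log2(p_i)). Terms: -(1/10)*log2(1/10) = 0.332193; -(3/20)*log2(3/20) = 0.410545; -(7/20)*log2(7/20) = 0.530101; -(1/4)*log2(1/4) = 0.500000; -(3/20)*log2(3/20) = 0.410545. H = 0.332193 + 0.410545 + 0.530101 + 0.500000 + 0.410545 = 2.1834

2.1834 bits


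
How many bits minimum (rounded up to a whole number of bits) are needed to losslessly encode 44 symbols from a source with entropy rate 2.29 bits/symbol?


Minimum bits >= n * H = 44 * 2.29 = 100.76, rounded up to a whole number of bits = 101

101 bits


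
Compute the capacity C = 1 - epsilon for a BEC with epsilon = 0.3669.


C = 1 - epsilon = 1 - 0.3669 = 0.6331

0.6331 bits


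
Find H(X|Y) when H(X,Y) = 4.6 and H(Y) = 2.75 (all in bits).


H(X|Y) = H(X,Y) - H(Y) = 4.6 - 2.75 = 1.85

1.85 bits


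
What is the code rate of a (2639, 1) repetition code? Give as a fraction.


Rate = k/n = 1/2639

1/2639


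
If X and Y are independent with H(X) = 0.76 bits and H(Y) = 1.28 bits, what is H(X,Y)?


For independent variables, H(X,Y) = H(X) + H(Y) = 0.76 + 1.28 = 2.04

2.04 bits


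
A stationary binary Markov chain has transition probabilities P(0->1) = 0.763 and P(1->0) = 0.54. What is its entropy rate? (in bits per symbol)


Stationary distribution: pi_0 = p10/(p01+p10) = 0.4144, pi_1 = 0.5856. Entropy rate H' = pi_0*H(p01) + pi_1*H(p10) = 0.4144*0.79 + 0.5856*0.9954 = 0.9103

0.9103 bits/symbol


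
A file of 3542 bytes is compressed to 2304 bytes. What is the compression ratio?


Ratio = original / compressed = 3542 / 2304 = 1.5373

1.5373


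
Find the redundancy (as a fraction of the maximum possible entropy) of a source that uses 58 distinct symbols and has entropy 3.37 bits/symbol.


H_max = log2(K) = log2(58) = 5.858 bits/symbol. Redundancy = 1 - H/H_max = 1 - 3.37/5.858 = 1 - 0.5753 = 0.4247

0.4247


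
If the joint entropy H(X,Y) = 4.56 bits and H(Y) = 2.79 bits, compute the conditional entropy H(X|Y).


H(X|Y) = H(X,Y) - H(Y) = 4.56 - 2.79 = 1.77

1.77 bits


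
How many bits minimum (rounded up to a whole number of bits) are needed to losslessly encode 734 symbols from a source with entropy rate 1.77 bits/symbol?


Minimum bits >= n * H = 734 * 1.77 = 1299.18, rounded up to a whole number of bits = 1300

1300 bits


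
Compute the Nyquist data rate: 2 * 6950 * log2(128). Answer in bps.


Rate = 2 * B * log2(M) = 2 * 6950 * 7.0 = 97300.0

97300.0 bps


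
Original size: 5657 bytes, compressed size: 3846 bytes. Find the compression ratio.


Ratio = original / compressed = 5657 / 3846 = 1.4709

1.4709


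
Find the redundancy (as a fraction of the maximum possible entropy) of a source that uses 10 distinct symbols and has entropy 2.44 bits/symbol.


H_max = log2(K) = log2(10) = 3.3219 bits/symbol. Redundancy = 1 - H/H_max = 1 - 2.44/3.3219 = 1 - 0.7345 = 0.2655

0.2655


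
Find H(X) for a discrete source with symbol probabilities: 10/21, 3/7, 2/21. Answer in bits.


H = -sum(p_i * log2(p_i)). Terms: -(10/21)*log2(10/21) = 0.509709; -(3/7)*log2(3/7) = 0.523882; -(2/21)*log2(2/21) = 0.323078. H = 0.509709 + 0.523882 + 0.323078 = 1.3567

1.3567 bits


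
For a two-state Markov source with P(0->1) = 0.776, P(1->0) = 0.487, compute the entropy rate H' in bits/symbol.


Stationary distribution: pi_0 = p10/(p01+p10) = 0.3856, pi_1 = 0.6144. Entropy rate H' = pi_0*H(p01) + pi_1*H(p10) = 0.3856*0.7674 + 0.6144*0.9995 = 0.91

0.91 bits/symbol


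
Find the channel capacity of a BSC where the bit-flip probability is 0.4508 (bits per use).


H(p) = -p*log2(p) - (1-p)*log2(1-p) = -0.4508*log2(0.4508) - 0.5492*log2(0.5492) = 0.518168 + 0.474836 = 0.993. C = 1 - H(p) = 1 - 0.993 = 0.007

0.007 bits


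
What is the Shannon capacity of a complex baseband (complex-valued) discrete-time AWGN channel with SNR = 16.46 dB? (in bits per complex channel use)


SNR_linear = 10^(16.46/10) = 44.2588; C = log2(1 + SNR_linear) = log2(1 + 44.2588) = 5.5001

5.5001 bits/channel use


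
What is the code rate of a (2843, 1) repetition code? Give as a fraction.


Rate = k/n = 1/2843

1/2843


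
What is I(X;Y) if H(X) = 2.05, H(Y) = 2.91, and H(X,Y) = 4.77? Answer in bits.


I(X;Y) = H(X) + H(Y) - H(X,Y) = 2.05 + 2.91 - 4.77 = 0.19

0.19 bits


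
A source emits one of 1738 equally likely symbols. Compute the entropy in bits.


H = log2(n) = log2(1738) = 10.7632

10.7632 bits


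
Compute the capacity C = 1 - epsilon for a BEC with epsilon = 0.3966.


C = 1 - epsilon = 1 - 0.3966 = 0.6034

0.6034 bits


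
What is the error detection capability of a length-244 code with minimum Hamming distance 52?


Detection capability = d_min - 1 = 52 - 1 = 51

51 errors


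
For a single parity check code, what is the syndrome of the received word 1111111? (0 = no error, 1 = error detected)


Syndrome = XOR of all bits = 1 XOR 1 XOR 1 XOR 1 XOR 1 XOR 1 XOR 1 = 1

1


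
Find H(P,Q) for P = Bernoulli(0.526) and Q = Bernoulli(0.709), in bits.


H(P,Q) = -p*log2(q) - (1-p)*log2(1-q). -0.526*log2(0.709) = 0.260971; -0.474*log2(0.291) = 0.844151. H(P,Q) = 0.260971 + 0.844151 = 1.1051

1.1051 bits


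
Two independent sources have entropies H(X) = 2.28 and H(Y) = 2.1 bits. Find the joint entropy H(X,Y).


For independent variables, H(X,Y) = H(X) + H(Y) = 2.28 + 2.1 = 4.38

4.38 bits


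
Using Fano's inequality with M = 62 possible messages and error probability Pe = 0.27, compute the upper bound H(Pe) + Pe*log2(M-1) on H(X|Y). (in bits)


H(Pe) = -Pe*log2(Pe) - (1-Pe)*log2(1-Pe) = -0.27*log2(0.27) - 0.73*log2(0.73) = 0.510022 + 0.331443 = 0.8415. Pe*log2(M-1) = 0.27*log2(61) = 1.601299. Bound = H(Pe) + Pe*log2(M-1) = 0.510022 + 0.331443 + 1.601299 = 2.4428

2.4428 bits


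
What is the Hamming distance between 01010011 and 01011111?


Count differing positions: . . . . ^ ^ . . = 2 differences

2


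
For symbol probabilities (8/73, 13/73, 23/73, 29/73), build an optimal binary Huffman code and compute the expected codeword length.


Huffman construction (repeatedly merge the two least-probable nodes; each merge adds 1 bit to every symbol beneath it): 8/73 + 13/73 = 21/73; 21/73 + 23/73 = 44/73; 29/73 + 44/73 = 1. Resulting codeword lengths (in the order the probabilities were given): (3, 3, 2, 1). L_avg = sum(p_i * l_i) = 8/73*3 + 13/73*3 + 23/73*2 + 29/73*1 = 138/73 = 1.8904

1.8904 bits


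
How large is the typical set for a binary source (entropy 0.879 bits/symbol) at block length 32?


log2|A_typical| = nH = 32 * 0.879 = 28.128, so |A_typical| ~ 2^28.128 = 2.933e+08

2.933e+08


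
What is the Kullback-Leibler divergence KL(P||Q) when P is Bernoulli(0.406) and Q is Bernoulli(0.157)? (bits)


KL = p*log2(p/q) + (1-p)*log2((1-p)/(1-q)) = 0.406*log2(0.406/0.157) + 0.594*log2(0.594/0.843) = 0.2565

0.2565 bits


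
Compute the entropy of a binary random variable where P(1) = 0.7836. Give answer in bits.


H = -p*log2(p) - (1-p)*log2(1-p). -0.7836*log2(0.7836) = 0.275679; -0.2164*log2(0.2164) = 0.477860. H = 0.275679 + 0.477860 = 0.7535

0.7535 bits


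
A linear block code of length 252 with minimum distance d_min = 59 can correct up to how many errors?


Correction capability = floor((d-1)/2) = floor((59-1)/2) = 29

29 errors


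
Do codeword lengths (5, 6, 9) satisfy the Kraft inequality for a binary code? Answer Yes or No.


Kraft sum = sum(2^(-l_i)) = 0.0488, need <= 1. Result: satisfied (a binary prefix-free code with these lengths exists)

Yes


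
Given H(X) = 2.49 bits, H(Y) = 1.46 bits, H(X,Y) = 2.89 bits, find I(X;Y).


I(X;Y) = H(X) + H(Y) - H(X,Y) = 2.49 + 1.46 - 2.89 = 1.06

1.06 bits


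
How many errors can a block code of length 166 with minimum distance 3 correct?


Correction capability = floor((d-1)/2) = floor((3-1)/2) = 1

1 errors


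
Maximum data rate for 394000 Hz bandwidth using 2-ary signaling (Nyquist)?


Rate = 2 * B * log2(M) = 2 * 394000 * 1.0 = 788000.0

788000.0 bps


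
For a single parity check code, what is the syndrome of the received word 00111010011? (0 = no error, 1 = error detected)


Syndrome = XOR of all bits = 0 XOR 0 XOR 1 XOR 1 XOR 1 XOR 0 XOR 1 XOR 0 XOR 0 XOR 1 XOR 1 = 0

0


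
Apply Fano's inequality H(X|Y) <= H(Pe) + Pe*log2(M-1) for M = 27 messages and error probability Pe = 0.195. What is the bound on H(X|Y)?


H(Pe) = -Pe*log2(Pe) - (1-Pe)*log2(1-Pe) = -0.195*log2(0.195) - 0.805*log2(0.805) = 0.459899 + 0.251916 = 0.7118. Pe*log2(M-1) = 0.195*log2(26) = 0.916586. Bound = H(Pe) + Pe*log2(M-1) = 0.459899 + 0.251916 + 0.916586 = 1.6284

1.6284 bits


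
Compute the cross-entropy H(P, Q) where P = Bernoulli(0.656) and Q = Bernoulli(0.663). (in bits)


H(P,Q) = -p*log2(q) - (1-p)*log2(1-q). -0.656*log2(0.663) = 0.388955; -0.344*log2(0.337) = 0.539798. H(P,Q) = 0.388955 + 0.539798 = 0.9288

0.9288 bits


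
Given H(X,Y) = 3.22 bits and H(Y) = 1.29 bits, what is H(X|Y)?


H(X|Y) = H(X,Y) - H(Y) = 3.22 - 1.29 = 1.93

1.93 bits


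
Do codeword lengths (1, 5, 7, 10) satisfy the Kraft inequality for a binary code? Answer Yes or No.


Kraft sum = sum(2^(-l_i)) = 0.54, need <= 1. Result: satisfied (a binary prefix-free code with these lengths exists)

Yes


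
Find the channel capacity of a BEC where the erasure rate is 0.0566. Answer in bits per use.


C = 1 - epsilon = 1 - 0.0566 = 0.9434

0.9434 bits


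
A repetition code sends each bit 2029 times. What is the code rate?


Rate = k/n = 1/2029

1/2029


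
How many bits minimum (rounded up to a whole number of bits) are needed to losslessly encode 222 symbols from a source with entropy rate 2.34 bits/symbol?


Minimum bits >= n * H = 222 * 2.34 = 519.48, rounded up to a whole number of bits = 520

520 bits


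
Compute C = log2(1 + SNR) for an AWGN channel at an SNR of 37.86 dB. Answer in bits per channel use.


SNR_linear = 10^(37.86/10) = 6109.4202; C = log2(1 + SNR_linear) = log2(1 + 6109.4202) = 12.5771

12.5771 bits/channel use


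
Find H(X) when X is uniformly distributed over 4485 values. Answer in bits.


H = log2(n) = log2(4485) = 12.1309

12.1309 bits


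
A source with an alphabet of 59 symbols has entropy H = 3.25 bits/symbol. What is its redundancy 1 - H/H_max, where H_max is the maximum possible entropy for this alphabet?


H_max = log2(K) = log2(59) = 5.8826 bits/symbol. Redundancy = 1 - H/H_max = 1 - 3.25/5.8826 = 1 - 0.5525 = 0.4475

0.4475


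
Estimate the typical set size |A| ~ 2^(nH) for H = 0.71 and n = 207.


log2|A_typical| = nH = 207 * 0.71 = 146.97, so |A_typical| ~ 2^146.97 = 1.747e+44

1.747e+44


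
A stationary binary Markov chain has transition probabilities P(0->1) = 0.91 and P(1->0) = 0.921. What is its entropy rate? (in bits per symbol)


Stationary distribution: pi_0 = p10/(p01+p10) = 0.503, pi_1 = 0.497. Entropy rate H' = pi_0*H(p01) + pi_1*H(p10) = 0.503*0.4365 + 0.497*0.3986 = 0.4177

0.4177 bits/symbol


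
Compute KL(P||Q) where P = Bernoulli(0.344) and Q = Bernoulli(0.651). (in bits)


KL = p*log2(p/q) + (1-p)*log2((1-p)/(1-q)) = 0.344*log2(0.344/0.651) + 0.656*log2(0.656/0.349) = 0.2807

0.2807 bits


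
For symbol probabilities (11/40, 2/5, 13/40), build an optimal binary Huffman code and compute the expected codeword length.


Huffman construction (repeatedly merge the two least-probable nodes; each merge adds 1 bit to every symbol beneath it): 11/40 + 13/40 = 3/5; 2/5 + 3/5 = 1. Resulting codeword lengths (in the order the probabilities were given): (2, 1, 2). L_avg = sum(p_i * l_i) = 11/40*2 + 2/5*1 + 13/40*2 = 8/5 = 1.6

1.6 bits


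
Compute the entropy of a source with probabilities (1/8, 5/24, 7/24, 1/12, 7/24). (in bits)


H = -sum(p_i * log2(p_i)). Terms: -(1/8)*log2(1/8) = 0.375000; -(5/24)*log2(5/24) = 0.471466; -(7/24)*log2(7/24) = 0.518469; -(1/12)*log2(1/12) = 0.298747; -(7/24)*log2(7/24) = 0.518469. H = 0.375000 + 0.471466 + 0.518469 + 0.298747 + 0.518469 = 2.1822

2.1822 bits


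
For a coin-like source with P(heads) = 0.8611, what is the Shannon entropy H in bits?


H = -p*log2(p) - (1-p)*log2(1-p). -0.8611*log2(0.8611) = 0.185780; -0.1389*log2(0.1389) = 0.395571. H = 0.185780 + 0.395571 = 0.5814

0.5814 bits


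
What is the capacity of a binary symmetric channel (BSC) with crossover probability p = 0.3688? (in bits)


H(p) = -p*log2(p) - (1-p)*log2(1-p) = -0.3688*log2(0.3688) - 0.6312*log2(0.6312) = 0.530736 + 0.419010 = 0.9497. C = 1 - H(p) = 1 - 0.9497 = 0.0503

0.0503 bits


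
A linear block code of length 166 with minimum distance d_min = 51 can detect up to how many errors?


Detection capability = d_min - 1 = 51 - 1 = 50

50 errors


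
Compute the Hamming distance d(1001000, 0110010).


Count differing positions: ^ ^ ^ ^ . ^ . = 5 differences

5


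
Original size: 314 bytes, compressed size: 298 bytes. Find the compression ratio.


Ratio = original / compressed = 314 / 298 = 1.0537

1.0537


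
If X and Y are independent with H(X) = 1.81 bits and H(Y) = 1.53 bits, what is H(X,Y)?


For independent variables, H(X,Y) = H(X) + H(Y) = 1.81 + 1.53 = 3.34

3.34 bits


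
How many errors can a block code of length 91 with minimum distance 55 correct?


Correction capability = floor((d-1)/2) = floor((55-1)/2) = 27

27 errors


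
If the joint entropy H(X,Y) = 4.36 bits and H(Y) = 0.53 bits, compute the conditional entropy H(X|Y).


H(X|Y) = H(X,Y) - H(Y) = 4.36 - 0.53 = 3.83

3.83 bits


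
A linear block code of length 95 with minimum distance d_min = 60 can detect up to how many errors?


Detection capability = d_min - 1 = 60 - 1 = 59

59 errors


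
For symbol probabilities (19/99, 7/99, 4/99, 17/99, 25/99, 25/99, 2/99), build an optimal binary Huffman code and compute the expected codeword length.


Huffman construction (repeatedly merge the two least-probable nodes; each merge adds 1 bit to every symbol beneath it): 2/99 + 4/99 = 2/33; 2/33 + 7/99 = 13/99; 13/99 + 17/99 = 10/33; 19/99 + 25/99 = 4/9; 25/99 + 10/33 = 5/9; 4/9 + 5/9 = 1. Resulting codeword lengths (in the order the probabilities were given): (2, 4, 5, 3, 2, 2, 5). L_avg = sum(p_i * l_i) = 19/99*2 + 7/99*4 + 4/99*5 + 17/99*3 + 25/99*2 + 25/99*2 + 2/99*5 = 247/99 = 2.4949

2.4949 bits


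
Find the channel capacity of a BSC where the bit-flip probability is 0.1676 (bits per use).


H(p) = -p*log2(p) - (1-p)*log2(1-p) = -0.1676*log2(0.1676) - 0.8324*log2(0.8324) = 0.431889 + 0.220296 = 0.6522. C = 1 - H(p) = 1 - 0.6522 = 0.3478

0.3478 bits


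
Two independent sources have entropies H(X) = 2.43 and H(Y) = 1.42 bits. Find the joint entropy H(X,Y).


For independent variables, H(X,Y) = H(X) + H(Y) = 2.43 + 1.42 = 3.85

3.85 bits


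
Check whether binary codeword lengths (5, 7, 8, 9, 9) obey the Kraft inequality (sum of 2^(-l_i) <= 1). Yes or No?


Kraft sum = sum(2^(-l_i)) = 0.0469, need <= 1. Result: satisfied (a binary prefix-free code with these lengths exists)

Yes


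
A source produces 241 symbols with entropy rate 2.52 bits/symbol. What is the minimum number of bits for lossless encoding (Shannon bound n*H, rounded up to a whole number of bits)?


Minimum bits >= n * H = 241 * 2.52 = 607.32, rounded up to a whole number of bits = 608

608 bits


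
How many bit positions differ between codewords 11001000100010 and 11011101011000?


Count differing positions: . . . ^ . ^ . ^ ^ ^ ^ . ^ . = 7 differences

7


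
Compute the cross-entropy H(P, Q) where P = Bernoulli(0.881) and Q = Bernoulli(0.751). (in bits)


H(P,Q) = -p*log2(q) - (1-p)*log2(1-q). -0.881*log2(0.751) = 0.363954; -0.119*log2(0.249) = 0.238688. H(P,Q) = 0.363954 + 0.238688 = 0.6026

0.6026 bits


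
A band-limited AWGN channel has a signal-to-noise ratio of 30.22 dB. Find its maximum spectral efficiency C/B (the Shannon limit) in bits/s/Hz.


SNR_linear = 10^(30.22/10) = 1051.9619; C/B = log2(1 + SNR_linear) = log2(1 + 1051.9619) = 10.0402

10.0402 bits/s/Hz


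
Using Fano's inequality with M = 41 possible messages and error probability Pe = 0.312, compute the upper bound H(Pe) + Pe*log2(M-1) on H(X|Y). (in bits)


H(Pe) = -Pe*log2(Pe) - (1-Pe)*log2(1-Pe) = -0.312*log2(0.312) - 0.688*log2(0.688) = 0.524279 + 0.371189 = 0.8955. Pe*log2(M-1) = 0.312*log2(40) = 1.660442. Bound = H(Pe) + Pe*log2(M-1) = 0.524279 + 0.371189 + 1.660442 = 2.5559

2.5559 bits


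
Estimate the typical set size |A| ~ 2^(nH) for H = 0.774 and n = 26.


log2|A_typical| = nH = 26 * 0.774 = 20.124, so |A_typical| ~ 2^20.124 = 1.143e+06

1.143e+06


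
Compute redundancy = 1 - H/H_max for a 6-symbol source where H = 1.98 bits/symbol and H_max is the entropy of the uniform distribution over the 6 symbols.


H_max = log2(K) = log2(6) = 2.585 bits/symbol. Redundancy = 1 - H/H_max = 1 - 1.98/2.585 = 1 - 0.766 = 0.234

0.234


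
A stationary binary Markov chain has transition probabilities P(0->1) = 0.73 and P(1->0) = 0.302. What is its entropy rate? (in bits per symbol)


Stationary distribution: pi_0 = p10/(p01+p10) = 0.2926, pi_1 = 0.7074. Entropy rate H' = pi_0*H(p01) + pi_1*H(p10) = 0.2926*0.8415 + 0.7074*0.8837 = 0.8714

0.8714 bits/symbol


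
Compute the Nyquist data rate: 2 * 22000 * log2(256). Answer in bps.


Rate = 2 * B * log2(M) = 2 * 22000 * 8.0 = 352000.0

352000.0 bps


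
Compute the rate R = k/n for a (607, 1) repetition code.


Rate = k/n = 1/607

1/607


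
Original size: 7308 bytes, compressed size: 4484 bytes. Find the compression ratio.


Ratio = original / compressed = 7308 / 4484 = 1.6298

1.6298


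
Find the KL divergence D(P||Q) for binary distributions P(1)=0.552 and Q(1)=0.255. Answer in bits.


KL = p*log2(p/q) + (1-p)*log2((1-p)/(1-q)) = 0.552*log2(0.552/0.255) + 0.448*log2(0.448/0.745) = 0.2863

0.2863 bits


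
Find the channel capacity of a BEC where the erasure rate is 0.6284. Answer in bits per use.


C = 1 - epsilon = 1 - 0.6284 = 0.3716

0.3716 bits


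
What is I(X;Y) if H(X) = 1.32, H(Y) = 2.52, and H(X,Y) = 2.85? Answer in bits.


I(X;Y) = H(X) + H(Y) - H(X,Y) = 1.32 + 2.52 - 2.85 = 0.99

0.99 bits


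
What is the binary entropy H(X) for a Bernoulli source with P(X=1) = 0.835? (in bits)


H = -p*log2(p) - (1-p)*log2(1-p). -0.835*log2(0.835) = 0.217227; -0.165*log2(0.165) = 0.428911. H = 0.217227 + 0.428911 = 0.6461

0.6461 bits


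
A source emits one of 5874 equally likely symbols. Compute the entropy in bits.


H = log2(n) = log2(5874) = 12.5201

12.5201 bits
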